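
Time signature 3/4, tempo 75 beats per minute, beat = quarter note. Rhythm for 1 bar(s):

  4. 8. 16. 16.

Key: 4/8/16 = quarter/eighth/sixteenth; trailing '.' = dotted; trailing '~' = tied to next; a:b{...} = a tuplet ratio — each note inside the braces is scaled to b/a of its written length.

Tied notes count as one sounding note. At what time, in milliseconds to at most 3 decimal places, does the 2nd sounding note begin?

note 2 onset = 3/2b = 1200.0ms

1. 0.0ms @ 0 + 1200.0ms (3/2)
2. 1200.0ms @ 3/2 + 600.0ms (3/4)
3. 1800.0ms @ 9/4 + 300.0ms (3/8)
4. 2100.0ms @ 21/8 + 300.0ms (3/8)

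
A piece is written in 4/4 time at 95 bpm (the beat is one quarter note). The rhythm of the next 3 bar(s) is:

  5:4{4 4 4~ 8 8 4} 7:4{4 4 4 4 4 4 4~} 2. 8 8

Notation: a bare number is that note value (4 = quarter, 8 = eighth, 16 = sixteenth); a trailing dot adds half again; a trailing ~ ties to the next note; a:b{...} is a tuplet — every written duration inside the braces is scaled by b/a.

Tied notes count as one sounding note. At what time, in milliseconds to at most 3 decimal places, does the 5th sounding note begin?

note 5 onset = 16/5b = 2021.053ms

1. 0.0ms @ 0 + 505.263ms (4/5)
2. 505.263ms @ 4/5 + 505.263ms (4/5)
3. 1010.526ms @ 8/5 + 757.895ms (6/5)
4. 1768.421ms @ 14/5 + 252.632ms (2/5)
5. 2021.053ms @ 16/5 + 505.263ms (4/5)
6. 2526.316ms @ 4 + 360.902ms (4/7)
7. 2887.218ms @ 32/7 + 360.902ms (4/7)
8. 3248.12ms @ 36/7 + 360.902ms (4/7)
9. 3609.023ms @ 40/7 + 360.902ms (4/7)
10. 3969.925ms @ 44/7 + 360.902ms (4/7)
11. 4330.827ms @ 48/7 + 360.902ms (4/7)
12. 4691.729ms @ 52/7 + 2255.639ms (25/7)
13. 6947.368ms @ 11 + 315.789ms (1/2)
14. 7263.158ms @ 23/2 + 315.789ms (1/2)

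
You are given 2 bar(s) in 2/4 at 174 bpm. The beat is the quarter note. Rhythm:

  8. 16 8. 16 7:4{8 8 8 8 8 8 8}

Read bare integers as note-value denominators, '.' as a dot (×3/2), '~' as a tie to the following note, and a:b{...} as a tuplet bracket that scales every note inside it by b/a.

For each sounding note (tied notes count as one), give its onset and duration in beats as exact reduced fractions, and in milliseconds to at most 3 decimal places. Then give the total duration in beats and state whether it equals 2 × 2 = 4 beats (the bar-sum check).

1) 0.0ms=0b +258.621ms=3/4b
2) 258.621ms=3/4b +86.207ms=1/4b
3) 344.828ms=1b +258.621ms=3/4b
4) 603.448ms=7/4b +86.207ms=1/4b
5) 689.655ms=2b +98.522ms=2/7b
6) 788.177ms=16/7b +98.522ms=2/7b
7) 886.7ms=18/7b +98.522ms=2/7b
8) 985.222ms=20/7b +98.522ms=2/7b
9) 1083.744ms=22/7b +98.522ms=2/7b
10) 1182.266ms=24/7b +98.522ms=2/7b
11) 1280.788ms=26/7b +98.522ms=2/7b
Σ=4b of 4 (174bpm 2/4) — PASS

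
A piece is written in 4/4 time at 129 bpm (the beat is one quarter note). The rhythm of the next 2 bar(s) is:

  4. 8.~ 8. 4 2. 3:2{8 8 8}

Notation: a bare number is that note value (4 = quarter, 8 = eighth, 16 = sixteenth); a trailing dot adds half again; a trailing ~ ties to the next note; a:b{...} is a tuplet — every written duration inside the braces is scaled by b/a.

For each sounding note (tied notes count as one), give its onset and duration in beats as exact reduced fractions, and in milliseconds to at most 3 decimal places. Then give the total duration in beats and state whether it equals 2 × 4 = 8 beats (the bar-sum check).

1) 0.0ms=0b +697.674ms=3/2b
2) 697.674ms=3/2b +697.674ms=3/2b
3) 1395.349ms=3b +465.116ms=1b
4) 1860.465ms=4b +1395.349ms=3b
5) 3255.814ms=7b +155.039ms=1/3b
6) 3410.853ms=22/3b +155.039ms=1/3b
7) 3565.891ms=23/3b +155.039ms=1/3b
Σ=8b of 8 (129bpm 4/4) — PASS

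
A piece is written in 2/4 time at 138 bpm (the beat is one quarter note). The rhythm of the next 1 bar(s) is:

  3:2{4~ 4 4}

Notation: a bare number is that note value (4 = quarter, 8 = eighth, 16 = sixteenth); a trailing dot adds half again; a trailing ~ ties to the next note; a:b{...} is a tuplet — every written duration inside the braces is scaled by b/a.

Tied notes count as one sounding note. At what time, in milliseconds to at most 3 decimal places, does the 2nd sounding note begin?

note 2 onset = 4/3b = 579.71ms

1. 0.0ms @ 0 + 579.71ms (4/3)
2. 579.71ms @ 4/3 + 289.855ms (2/3)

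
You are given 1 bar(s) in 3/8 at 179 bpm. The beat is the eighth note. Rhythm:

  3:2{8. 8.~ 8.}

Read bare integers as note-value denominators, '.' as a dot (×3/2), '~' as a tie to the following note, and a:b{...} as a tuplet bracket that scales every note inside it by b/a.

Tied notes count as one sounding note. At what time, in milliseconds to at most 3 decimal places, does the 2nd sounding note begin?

1. 0.0ms @ 0 + 335.196ms (1)
2. 335.196ms @ 1 + 670.391ms (2)

note 2 onset = 1b = 335.196ms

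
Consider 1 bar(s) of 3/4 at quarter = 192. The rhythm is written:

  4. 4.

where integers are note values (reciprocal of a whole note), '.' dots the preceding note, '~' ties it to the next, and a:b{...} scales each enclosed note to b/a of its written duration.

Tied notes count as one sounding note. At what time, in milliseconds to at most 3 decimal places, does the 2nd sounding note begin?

note 2 onset = 3/2b = 468.75ms

1. 0.0ms @ 0 + 468.75ms (3/2)
2. 468.75ms @ 3/2 + 468.75ms (3/2)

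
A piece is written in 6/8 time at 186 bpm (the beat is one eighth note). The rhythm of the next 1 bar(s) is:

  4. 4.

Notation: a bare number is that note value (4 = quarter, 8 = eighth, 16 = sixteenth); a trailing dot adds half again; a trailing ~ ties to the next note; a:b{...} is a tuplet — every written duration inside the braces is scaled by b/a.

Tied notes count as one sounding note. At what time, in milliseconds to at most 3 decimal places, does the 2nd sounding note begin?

note 2 onset = 3b = 967.742ms

1. 0.0ms @ 0 + 967.742ms (3)
2. 967.742ms @ 3 + 967.742ms (3)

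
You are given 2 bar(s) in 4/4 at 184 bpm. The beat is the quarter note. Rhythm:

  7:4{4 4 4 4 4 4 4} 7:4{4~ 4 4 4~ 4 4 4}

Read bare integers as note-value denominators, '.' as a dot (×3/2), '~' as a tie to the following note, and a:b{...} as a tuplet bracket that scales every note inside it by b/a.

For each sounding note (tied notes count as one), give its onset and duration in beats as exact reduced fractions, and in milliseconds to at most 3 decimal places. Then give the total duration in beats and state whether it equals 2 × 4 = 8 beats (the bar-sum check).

1) 0.0ms=0b +186.335ms=4/7b
2) 186.335ms=4/7b +186.335ms=4/7b
3) 372.671ms=8/7b +186.335ms=4/7b
4) 559.006ms=12/7b +186.335ms=4/7b
5) 745.342ms=16/7b +186.335ms=4/7b
6) 931.677ms=20/7b +186.335ms=4/7b
7) 1118.012ms=24/7b +186.335ms=4/7b
8) 1304.348ms=4b +372.671ms=8/7b
9) 1677.019ms=36/7b +186.335ms=4/7b
10) 1863.354ms=40/7b +372.671ms=8/7b
11) 2236.025ms=48/7b +186.335ms=4/7b
12) 2422.36ms=52/7b +186.335ms=4/7b
Σ=8b of 8 (184bpm 4/4) — PASS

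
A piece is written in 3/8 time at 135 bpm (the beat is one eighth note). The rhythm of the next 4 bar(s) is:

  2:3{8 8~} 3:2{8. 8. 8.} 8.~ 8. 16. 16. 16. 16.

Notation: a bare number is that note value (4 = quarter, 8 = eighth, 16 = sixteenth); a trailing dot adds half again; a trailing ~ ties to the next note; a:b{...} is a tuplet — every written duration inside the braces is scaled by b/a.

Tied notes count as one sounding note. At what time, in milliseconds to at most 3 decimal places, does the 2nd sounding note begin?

note 2 onset = 3/2b = 666.667ms

1. 0.0ms @ 0 + 666.667ms (3/2)
2. 666.667ms @ 3/2 + 1111.111ms (5/2)
3. 1777.778ms @ 4 + 444.444ms (1)
4. 2222.222ms @ 5 + 444.444ms (1)
5. 2666.667ms @ 6 + 1333.333ms (3)
6. 4000.0ms @ 9 + 333.333ms (3/4)
7. 4333.333ms @ 39/4 + 333.333ms (3/4)
8. 4666.667ms @ 21/2 + 333.333ms (3/4)
9. 5000.0ms @ 45/4 + 333.333ms (3/4)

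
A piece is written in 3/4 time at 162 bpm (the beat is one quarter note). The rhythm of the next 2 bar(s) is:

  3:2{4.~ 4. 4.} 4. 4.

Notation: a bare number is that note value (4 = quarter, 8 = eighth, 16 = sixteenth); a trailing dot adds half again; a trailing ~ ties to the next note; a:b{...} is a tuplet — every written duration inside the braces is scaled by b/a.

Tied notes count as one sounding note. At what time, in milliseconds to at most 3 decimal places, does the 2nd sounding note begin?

1. 0.0ms @ 0 + 740.741ms (2)
2. 740.741ms @ 2 + 370.37ms (1)
3. 1111.111ms @ 3 + 555.556ms (3/2)
4. 1666.667ms @ 9/2 + 555.556ms (3/2)

note 2 onset = 2b = 740.741ms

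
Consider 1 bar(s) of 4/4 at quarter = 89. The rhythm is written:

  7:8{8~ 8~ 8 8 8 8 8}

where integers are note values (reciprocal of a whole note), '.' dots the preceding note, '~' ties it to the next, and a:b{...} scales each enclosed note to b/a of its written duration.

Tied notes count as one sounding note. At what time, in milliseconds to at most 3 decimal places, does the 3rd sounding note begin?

1. 0.0ms @ 0 + 1155.698ms (12/7)
2. 1155.698ms @ 12/7 + 385.233ms (4/7)
3. 1540.931ms @ 16/7 + 385.233ms (4/7)
4. 1926.164ms @ 20/7 + 385.233ms (4/7)
5. 2311.396ms @ 24/7 + 385.233ms (4/7)

note 3 onset = 16/7b = 1540.931ms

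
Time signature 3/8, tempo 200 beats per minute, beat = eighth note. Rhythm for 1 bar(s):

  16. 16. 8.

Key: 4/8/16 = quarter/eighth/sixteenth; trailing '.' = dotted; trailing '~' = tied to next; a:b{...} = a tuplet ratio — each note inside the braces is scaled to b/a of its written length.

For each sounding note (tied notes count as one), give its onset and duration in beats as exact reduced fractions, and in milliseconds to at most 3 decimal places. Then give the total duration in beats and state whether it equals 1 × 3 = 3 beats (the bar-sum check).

1) 0.0ms=0b +225.0ms=3/4b
2) 225.0ms=3/4b +225.0ms=3/4b
3) 450.0ms=3/2b +450.0ms=3/2b
Σ=3b of 3 (200bpm 3/8) — PASS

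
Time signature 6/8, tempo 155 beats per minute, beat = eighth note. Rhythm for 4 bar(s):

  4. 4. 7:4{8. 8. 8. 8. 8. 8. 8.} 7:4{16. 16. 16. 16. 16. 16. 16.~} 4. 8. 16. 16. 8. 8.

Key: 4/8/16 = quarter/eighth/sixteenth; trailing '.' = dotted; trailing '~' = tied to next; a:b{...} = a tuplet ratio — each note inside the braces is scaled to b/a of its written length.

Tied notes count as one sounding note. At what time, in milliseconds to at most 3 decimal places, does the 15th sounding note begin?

1. 0.0ms @ 0 + 1161.29ms (3)
2. 1161.29ms @ 3 + 1161.29ms (3)
3. 2322.581ms @ 6 + 331.797ms (6/7)
4. 2654.378ms @ 48/7 + 331.797ms (6/7)
5. 2986.175ms @ 54/7 + 331.797ms (6/7)
6. 3317.972ms @ 60/7 + 331.797ms (6/7)
7. 3649.77ms @ 66/7 + 331.797ms (6/7)
8. 3981.567ms @ 72/7 + 331.797ms (6/7)
9. 4313.364ms @ 78/7 + 331.797ms (6/7)
10. 4645.161ms @ 12 + 165.899ms (3/7)
11. 4811.06ms @ 87/7 + 165.899ms (3/7)
12. 4976.959ms @ 90/7 + 165.899ms (3/7)
13. 5142.857ms @ 93/7 + 165.899ms (3/7)
14. 5308.756ms @ 96/7 + 165.899ms (3/7)
15. 5474.654ms @ 99/7 + 165.899ms (3/7)
16. 5640.553ms @ 102/7 + 1327.189ms (24/7)
17. 6967.742ms @ 18 + 580.645ms (3/2)
18. 7548.387ms @ 39/2 + 290.323ms (3/4)
19. 7838.71ms @ 81/4 + 290.323ms (3/4)
20. 8129.032ms @ 21 + 580.645ms (3/2)
21. 8709.677ms @ 45/2 + 580.645ms (3/2)

note 15 onset = 99/7b = 5474.654ms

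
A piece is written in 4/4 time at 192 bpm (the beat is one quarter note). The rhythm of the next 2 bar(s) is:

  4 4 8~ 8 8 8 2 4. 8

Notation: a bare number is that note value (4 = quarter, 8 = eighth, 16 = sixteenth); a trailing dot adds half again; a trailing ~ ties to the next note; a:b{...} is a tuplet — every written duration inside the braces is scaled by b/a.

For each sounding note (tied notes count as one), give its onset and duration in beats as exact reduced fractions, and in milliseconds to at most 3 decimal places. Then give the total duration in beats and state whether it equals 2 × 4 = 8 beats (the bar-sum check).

1) 0.0ms=0b +312.5ms=1b
2) 312.5ms=1b +312.5ms=1b
3) 625.0ms=2b +312.5ms=1b
4) 937.5ms=3b +156.25ms=1/2b
5) 1093.75ms=7/2b +156.25ms=1/2b
6) 1250.0ms=4b +625.0ms=2b
7) 1875.0ms=6b +468.75ms=3/2b
8) 2343.75ms=15/2b +156.25ms=1/2b
Σ=8b of 8 (192bpm 4/4) — PASS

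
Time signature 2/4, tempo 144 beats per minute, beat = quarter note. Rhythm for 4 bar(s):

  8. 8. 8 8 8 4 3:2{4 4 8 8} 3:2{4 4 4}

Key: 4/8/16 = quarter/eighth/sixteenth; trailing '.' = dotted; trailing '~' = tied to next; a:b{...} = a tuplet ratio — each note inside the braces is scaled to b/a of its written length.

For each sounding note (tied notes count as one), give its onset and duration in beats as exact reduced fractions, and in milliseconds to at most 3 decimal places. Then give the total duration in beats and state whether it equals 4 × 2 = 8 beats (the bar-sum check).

1) 0.0ms=0b +312.5ms=3/4b
2) 312.5ms=3/4b +312.5ms=3/4b
3) 625.0ms=3/2b +208.333ms=1/2b
4) 833.333ms=2b +208.333ms=1/2b
5) 1041.667ms=5/2b +208.333ms=1/2b
6) 1250.0ms=3b +416.667ms=1b
7) 1666.667ms=4b +277.778ms=2/3b
8) 1944.444ms=14/3b +277.778ms=2/3b
9) 2222.222ms=16/3b +138.889ms=1/3b
10) 2361.111ms=17/3b +138.889ms=1/3b
11) 2500.0ms=6b +277.778ms=2/3b
12) 2777.778ms=20/3b +277.778ms=2/3b
13) 3055.556ms=22/3b +277.778ms=2/3b
Σ=8b of 8 (144bpm 2/4) — PASS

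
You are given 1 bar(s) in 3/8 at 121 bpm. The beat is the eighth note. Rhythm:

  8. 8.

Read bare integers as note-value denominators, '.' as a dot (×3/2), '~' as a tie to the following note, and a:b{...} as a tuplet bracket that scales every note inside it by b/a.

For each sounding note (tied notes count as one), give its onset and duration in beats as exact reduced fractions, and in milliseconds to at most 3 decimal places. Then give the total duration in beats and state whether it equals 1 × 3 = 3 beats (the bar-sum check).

1) 0.0ms=0b +743.802ms=3/2b
2) 743.802ms=3/2b +743.802ms=3/2b
Σ=3b of 3 (121bpm 3/8) — PASS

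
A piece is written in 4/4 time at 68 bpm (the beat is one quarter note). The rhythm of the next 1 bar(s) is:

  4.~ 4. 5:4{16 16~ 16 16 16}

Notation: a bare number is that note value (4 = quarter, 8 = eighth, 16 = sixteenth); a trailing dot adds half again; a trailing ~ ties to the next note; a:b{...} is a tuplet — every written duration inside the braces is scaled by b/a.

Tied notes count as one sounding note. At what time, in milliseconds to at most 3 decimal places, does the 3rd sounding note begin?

note 3 onset = 16/5b = 2823.529ms

1. 0.0ms @ 0 + 2647.059ms (3)
2. 2647.059ms @ 3 + 176.471ms (1/5)
3. 2823.529ms @ 16/5 + 352.941ms (2/5)
4. 3176.471ms @ 18/5 + 176.471ms (1/5)
5. 3352.941ms @ 19/5 + 176.471ms (1/5)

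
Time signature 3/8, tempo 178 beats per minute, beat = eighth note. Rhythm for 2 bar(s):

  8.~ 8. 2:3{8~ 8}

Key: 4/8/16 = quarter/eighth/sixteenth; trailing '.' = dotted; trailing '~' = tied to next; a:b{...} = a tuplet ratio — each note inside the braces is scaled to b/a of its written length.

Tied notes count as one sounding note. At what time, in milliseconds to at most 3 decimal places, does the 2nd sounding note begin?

note 2 onset = 3b = 1011.236ms

1. 0.0ms @ 0 + 1011.236ms (3)
2. 1011.236ms @ 3 + 1011.236ms (3)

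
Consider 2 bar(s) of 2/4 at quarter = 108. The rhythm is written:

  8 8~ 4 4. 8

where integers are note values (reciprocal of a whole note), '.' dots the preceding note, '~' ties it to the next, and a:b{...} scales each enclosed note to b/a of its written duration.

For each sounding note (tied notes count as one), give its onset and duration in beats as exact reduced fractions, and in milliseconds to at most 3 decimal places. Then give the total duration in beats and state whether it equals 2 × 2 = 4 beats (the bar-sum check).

1) 0.0ms=0b +277.778ms=1/2b
2) 277.778ms=1/2b +833.333ms=3/2b
3) 1111.111ms=2b +833.333ms=3/2b
4) 1944.444ms=7/2b +277.778ms=1/2b
Σ=4b of 4 (108bpm 2/4) — PASS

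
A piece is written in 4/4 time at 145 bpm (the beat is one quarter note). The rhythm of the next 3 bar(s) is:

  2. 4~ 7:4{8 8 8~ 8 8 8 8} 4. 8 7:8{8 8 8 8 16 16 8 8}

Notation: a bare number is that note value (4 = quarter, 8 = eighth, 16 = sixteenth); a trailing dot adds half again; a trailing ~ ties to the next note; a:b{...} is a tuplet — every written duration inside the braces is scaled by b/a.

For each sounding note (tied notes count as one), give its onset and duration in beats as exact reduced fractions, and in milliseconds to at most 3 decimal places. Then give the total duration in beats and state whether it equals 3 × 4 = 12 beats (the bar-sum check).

1) 0.0ms=0b +1241.379ms=3b
2) 1241.379ms=3b +532.02ms=9/7b
3) 1773.399ms=30/7b +118.227ms=2/7b
4) 1891.626ms=32/7b +236.453ms=4/7b
5) 2128.079ms=36/7b +118.227ms=2/7b
6) 2246.305ms=38/7b +118.227ms=2/7b
7) 2364.532ms=40/7b +118.227ms=2/7b
8) 2482.759ms=6b +620.69ms=3/2b
9) 3103.448ms=15/2b +206.897ms=1/2b
10) 3310.345ms=8b +236.453ms=4/7b
11) 3546.798ms=60/7b +236.453ms=4/7b
12) 3783.251ms=64/7b +236.453ms=4/7b
13) 4019.704ms=68/7b +236.453ms=4/7b
14) 4256.158ms=72/7b +118.227ms=2/7b
15) 4374.384ms=74/7b +118.227ms=2/7b
16) 4492.611ms=76/7b +236.453ms=4/7b
17) 4729.064ms=80/7b +236.453ms=4/7b
Σ=12b of 12 (145bpm 4/4) — PASS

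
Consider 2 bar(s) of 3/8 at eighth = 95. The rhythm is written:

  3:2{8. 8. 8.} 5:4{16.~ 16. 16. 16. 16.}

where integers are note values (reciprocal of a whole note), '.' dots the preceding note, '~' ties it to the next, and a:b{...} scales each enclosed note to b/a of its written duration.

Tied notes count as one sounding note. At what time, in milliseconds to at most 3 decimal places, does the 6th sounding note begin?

note 6 onset = 24/5b = 3031.579ms

1. 0.0ms @ 0 + 631.579ms (1)
2. 631.579ms @ 1 + 631.579ms (1)
3. 1263.158ms @ 2 + 631.579ms (1)
4. 1894.737ms @ 3 + 757.895ms (6/5)
5. 2652.632ms @ 21/5 + 378.947ms (3/5)
6. 3031.579ms @ 24/5 + 378.947ms (3/5)
7. 3410.526ms @ 27/5 + 378.947ms (3/5)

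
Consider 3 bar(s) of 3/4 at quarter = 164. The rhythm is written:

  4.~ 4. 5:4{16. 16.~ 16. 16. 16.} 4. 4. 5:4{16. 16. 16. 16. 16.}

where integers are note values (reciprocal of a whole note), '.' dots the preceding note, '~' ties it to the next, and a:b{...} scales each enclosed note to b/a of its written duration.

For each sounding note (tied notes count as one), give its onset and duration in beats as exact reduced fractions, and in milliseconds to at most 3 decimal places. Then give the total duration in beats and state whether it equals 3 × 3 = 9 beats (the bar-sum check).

1) 0.0ms=0b +1097.561ms=3b
2) 1097.561ms=3b +109.756ms=3/10b
3) 1207.317ms=33/10b +219.512ms=3/5b
4) 1426.829ms=39/10b +109.756ms=3/10b
5) 1536.585ms=21/5b +109.756ms=3/10b
6) 1646.341ms=9/2b +548.78ms=3/2b
7) 2195.122ms=6b +548.78ms=3/2b
8) 2743.902ms=15/2b +109.756ms=3/10b
9) 2853.659ms=39/5b +109.756ms=3/10b
10) 2963.415ms=81/10b +109.756ms=3/10b
11) 3073.171ms=42/5b +109.756ms=3/10b
12) 3182.927ms=87/10b +109.756ms=3/10b
Σ=9b of 9 (164bpm 3/4) — PASS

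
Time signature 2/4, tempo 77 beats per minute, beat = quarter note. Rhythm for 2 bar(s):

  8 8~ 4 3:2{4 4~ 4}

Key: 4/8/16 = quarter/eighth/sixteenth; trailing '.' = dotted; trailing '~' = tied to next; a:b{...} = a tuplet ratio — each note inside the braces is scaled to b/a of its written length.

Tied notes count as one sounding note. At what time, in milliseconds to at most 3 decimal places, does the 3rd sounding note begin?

1. 0.0ms @ 0 + 389.61ms (1/2)
2. 389.61ms @ 1/2 + 1168.831ms (3/2)
3. 1558.442ms @ 2 + 519.481ms (2/3)
4. 2077.922ms @ 8/3 + 1038.961ms (4/3)

note 3 onset = 2b = 1558.442ms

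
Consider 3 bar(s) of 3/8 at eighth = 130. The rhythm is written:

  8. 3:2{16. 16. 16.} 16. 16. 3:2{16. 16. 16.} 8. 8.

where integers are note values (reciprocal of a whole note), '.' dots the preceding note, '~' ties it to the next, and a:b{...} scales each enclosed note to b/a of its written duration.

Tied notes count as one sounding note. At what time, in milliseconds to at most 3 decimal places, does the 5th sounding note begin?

note 5 onset = 3b = 1384.615ms

1. 0.0ms @ 0 + 692.308ms (3/2)
2. 692.308ms @ 3/2 + 230.769ms (1/2)
3. 923.077ms @ 2 + 230.769ms (1/2)
4. 1153.846ms @ 5/2 + 230.769ms (1/2)
5. 1384.615ms @ 3 + 346.154ms (3/4)
6. 1730.769ms @ 15/4 + 346.154ms (3/4)
7. 2076.923ms @ 9/2 + 230.769ms (1/2)
8. 2307.692ms @ 5 + 230.769ms (1/2)
9. 2538.462ms @ 11/2 + 230.769ms (1/2)
10. 2769.231ms @ 6 + 692.308ms (3/2)
11. 3461.538ms @ 15/2 + 692.308ms (3/2)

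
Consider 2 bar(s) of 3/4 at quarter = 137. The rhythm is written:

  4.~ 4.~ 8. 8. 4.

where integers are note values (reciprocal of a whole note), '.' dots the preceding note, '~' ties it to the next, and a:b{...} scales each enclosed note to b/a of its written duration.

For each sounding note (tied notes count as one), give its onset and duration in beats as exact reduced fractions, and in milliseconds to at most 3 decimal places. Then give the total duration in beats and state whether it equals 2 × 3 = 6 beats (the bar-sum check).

1) 0.0ms=0b +1642.336ms=15/4b
2) 1642.336ms=15/4b +328.467ms=3/4b
3) 1970.803ms=9/2b +656.934ms=3/2b
Σ=6b of 6 (137bpm 3/4) — PASS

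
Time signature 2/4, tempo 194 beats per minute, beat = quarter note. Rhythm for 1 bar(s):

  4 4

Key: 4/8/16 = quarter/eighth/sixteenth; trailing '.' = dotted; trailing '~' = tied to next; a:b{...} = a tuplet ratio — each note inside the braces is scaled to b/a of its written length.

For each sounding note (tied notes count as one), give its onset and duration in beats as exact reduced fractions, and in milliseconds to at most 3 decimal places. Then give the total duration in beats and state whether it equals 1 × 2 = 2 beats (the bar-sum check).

1) 0.0ms=0b +309.278ms=1b
2) 309.278ms=1b +309.278ms=1b
Σ=2b of 2 (194bpm 2/4) — PASS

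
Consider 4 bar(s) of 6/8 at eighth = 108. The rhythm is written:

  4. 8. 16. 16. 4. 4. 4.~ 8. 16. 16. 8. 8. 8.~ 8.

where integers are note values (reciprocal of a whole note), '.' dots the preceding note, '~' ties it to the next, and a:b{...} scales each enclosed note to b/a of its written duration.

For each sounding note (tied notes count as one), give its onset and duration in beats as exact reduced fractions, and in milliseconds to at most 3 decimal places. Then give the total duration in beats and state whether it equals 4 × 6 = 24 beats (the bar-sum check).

1) 0.0ms=0b +1666.667ms=3b
2) 1666.667ms=3b +833.333ms=3/2b
3) 2500.0ms=9/2b +416.667ms=3/4b
4) 2916.667ms=21/4b +416.667ms=3/4b
5) 3333.333ms=6b +1666.667ms=3b
6) 5000.0ms=9b +1666.667ms=3b
7) 6666.667ms=12b +2500.0ms=9/2b
8) 9166.667ms=33/2b +416.667ms=3/4b
9) 9583.333ms=69/4b +416.667ms=3/4b
10) 10000.0ms=18b +833.333ms=3/2b
11) 10833.333ms=39/2b +833.333ms=3/2b
12) 11666.667ms=21b +1666.667ms=3b
Σ=24b of 24 (108bpm 6/8) — PASS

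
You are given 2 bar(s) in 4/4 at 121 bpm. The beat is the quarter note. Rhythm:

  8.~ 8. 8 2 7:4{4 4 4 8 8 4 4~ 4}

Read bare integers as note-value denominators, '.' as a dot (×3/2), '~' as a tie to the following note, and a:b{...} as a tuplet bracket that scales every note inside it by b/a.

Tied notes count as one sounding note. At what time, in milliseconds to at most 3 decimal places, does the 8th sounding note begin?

note 8 onset = 6b = 2975.207ms

1. 0.0ms @ 0 + 743.802ms (3/2)
2. 743.802ms @ 3/2 + 247.934ms (1/2)
3. 991.736ms @ 2 + 991.736ms (2)
4. 1983.471ms @ 4 + 283.353ms (4/7)
5. 2266.824ms @ 32/7 + 283.353ms (4/7)
6. 2550.177ms @ 36/7 + 283.353ms (4/7)
7. 2833.53ms @ 40/7 + 141.677ms (2/7)
8. 2975.207ms @ 6 + 141.677ms (2/7)
9. 3116.883ms @ 44/7 + 283.353ms (4/7)
10. 3400.236ms @ 48/7 + 566.706ms (8/7)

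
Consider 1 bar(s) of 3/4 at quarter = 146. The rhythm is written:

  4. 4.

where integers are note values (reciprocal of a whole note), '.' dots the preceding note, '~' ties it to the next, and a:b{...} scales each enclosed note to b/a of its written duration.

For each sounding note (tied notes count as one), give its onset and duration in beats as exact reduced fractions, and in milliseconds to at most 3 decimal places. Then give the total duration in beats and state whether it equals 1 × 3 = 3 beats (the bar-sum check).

1) 0.0ms=0b +616.438ms=3/2b
2) 616.438ms=3/2b +616.438ms=3/2b
Σ=3b of 3 (146bpm 3/4) — PASS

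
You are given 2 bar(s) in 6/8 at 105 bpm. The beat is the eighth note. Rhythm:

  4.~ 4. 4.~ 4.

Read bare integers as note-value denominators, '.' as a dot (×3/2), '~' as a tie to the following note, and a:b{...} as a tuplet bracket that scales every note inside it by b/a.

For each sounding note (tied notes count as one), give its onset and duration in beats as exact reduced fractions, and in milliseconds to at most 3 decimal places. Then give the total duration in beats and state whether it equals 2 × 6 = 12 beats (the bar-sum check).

1) 0.0ms=0b +3428.571ms=6b
2) 3428.571ms=6b +3428.571ms=6b
Σ=12b of 12 (105bpm 6/8) — PASS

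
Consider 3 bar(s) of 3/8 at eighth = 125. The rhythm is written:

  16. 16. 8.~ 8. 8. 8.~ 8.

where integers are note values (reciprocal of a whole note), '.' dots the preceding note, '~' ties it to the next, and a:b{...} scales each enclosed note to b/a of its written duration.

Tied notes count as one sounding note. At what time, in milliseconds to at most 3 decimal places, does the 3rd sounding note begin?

1. 0.0ms @ 0 + 360.0ms (3/4)
2. 360.0ms @ 3/4 + 360.0ms (3/4)
3. 720.0ms @ 3/2 + 1440.0ms (3)
4. 2160.0ms @ 9/2 + 720.0ms (3/2)
5. 2880.0ms @ 6 + 1440.0ms (3)

note 3 onset = 3/2b = 720.0ms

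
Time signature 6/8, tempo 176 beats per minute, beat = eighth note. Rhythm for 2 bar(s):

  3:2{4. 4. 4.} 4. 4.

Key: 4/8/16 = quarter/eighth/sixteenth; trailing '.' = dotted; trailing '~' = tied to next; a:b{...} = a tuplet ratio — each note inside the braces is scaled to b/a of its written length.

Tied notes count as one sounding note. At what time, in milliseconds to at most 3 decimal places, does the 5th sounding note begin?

note 5 onset = 9b = 3068.182ms

1. 0.0ms @ 0 + 681.818ms (2)
2. 681.818ms @ 2 + 681.818ms (2)
3. 1363.636ms @ 4 + 681.818ms (2)
4. 2045.455ms @ 6 + 1022.727ms (3)
5. 3068.182ms @ 9 + 1022.727ms (3)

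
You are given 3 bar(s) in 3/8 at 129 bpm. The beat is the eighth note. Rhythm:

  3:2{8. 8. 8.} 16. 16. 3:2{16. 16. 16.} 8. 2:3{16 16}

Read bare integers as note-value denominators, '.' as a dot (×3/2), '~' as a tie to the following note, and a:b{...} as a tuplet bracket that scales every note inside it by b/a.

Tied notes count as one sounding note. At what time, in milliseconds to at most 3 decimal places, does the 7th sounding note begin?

note 7 onset = 5b = 2325.581ms

1. 0.0ms @ 0 + 465.116ms (1)
2. 465.116ms @ 1 + 465.116ms (1)
3. 930.233ms @ 2 + 465.116ms (1)
4. 1395.349ms @ 3 + 348.837ms (3/4)
5. 1744.186ms @ 15/4 + 348.837ms (3/4)
6. 2093.023ms @ 9/2 + 232.558ms (1/2)
7. 2325.581ms @ 5 + 232.558ms (1/2)
8. 2558.14ms @ 11/2 + 232.558ms (1/2)
9. 2790.698ms @ 6 + 697.674ms (3/2)
10. 3488.372ms @ 15/2 + 348.837ms (3/4)
11. 3837.209ms @ 33/4 + 348.837ms (3/4)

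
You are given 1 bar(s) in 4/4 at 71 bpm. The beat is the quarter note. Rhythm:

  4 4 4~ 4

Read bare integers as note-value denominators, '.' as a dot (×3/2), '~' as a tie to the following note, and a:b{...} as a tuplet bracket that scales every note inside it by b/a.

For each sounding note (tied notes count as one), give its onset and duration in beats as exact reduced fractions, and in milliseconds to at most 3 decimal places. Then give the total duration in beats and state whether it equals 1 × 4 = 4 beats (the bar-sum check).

1) 0.0ms=0b +845.07ms=1b
2) 845.07ms=1b +845.07ms=1b
3) 1690.141ms=2b +1690.141ms=2b
Σ=4b of 4 (71bpm 4/4) — PASS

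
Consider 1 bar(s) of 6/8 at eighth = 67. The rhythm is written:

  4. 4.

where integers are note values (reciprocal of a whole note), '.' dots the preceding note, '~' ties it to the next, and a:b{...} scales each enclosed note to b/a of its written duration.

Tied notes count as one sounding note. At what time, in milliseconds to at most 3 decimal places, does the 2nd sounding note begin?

1. 0.0ms @ 0 + 2686.567ms (3)
2. 2686.567ms @ 3 + 2686.567ms (3)

note 2 onset = 3b = 2686.567ms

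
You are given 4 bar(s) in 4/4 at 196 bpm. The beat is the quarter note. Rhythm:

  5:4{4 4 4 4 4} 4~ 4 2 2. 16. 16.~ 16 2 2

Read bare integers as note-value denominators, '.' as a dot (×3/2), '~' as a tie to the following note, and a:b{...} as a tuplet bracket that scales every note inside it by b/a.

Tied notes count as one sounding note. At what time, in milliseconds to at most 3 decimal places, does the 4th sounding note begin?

1. 0.0ms @ 0 + 244.898ms (4/5)
2. 244.898ms @ 4/5 + 244.898ms (4/5)
3. 489.796ms @ 8/5 + 244.898ms (4/5)
4. 734.694ms @ 12/5 + 244.898ms (4/5)
5. 979.592ms @ 16/5 + 244.898ms (4/5)
6. 1224.49ms @ 4 + 612.245ms (2)
7. 1836.735ms @ 6 + 612.245ms (2)
8. 2448.98ms @ 8 + 918.367ms (3)
9. 3367.347ms @ 11 + 114.796ms (3/8)
10. 3482.143ms @ 91/8 + 191.327ms (5/8)
11. 3673.469ms @ 12 + 612.245ms (2)
12. 4285.714ms @ 14 + 612.245ms (2)

note 4 onset = 12/5b = 734.694ms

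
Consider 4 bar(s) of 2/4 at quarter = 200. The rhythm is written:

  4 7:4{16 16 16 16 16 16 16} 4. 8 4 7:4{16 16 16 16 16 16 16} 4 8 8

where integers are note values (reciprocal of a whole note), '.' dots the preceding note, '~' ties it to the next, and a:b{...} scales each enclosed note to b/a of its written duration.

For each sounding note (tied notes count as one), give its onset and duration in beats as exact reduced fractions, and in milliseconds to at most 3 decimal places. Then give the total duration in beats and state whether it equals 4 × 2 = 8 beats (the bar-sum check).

1) 0.0ms=0b +300.0ms=1b
2) 300.0ms=1b +42.857ms=1/7b
3) 342.857ms=8/7b +42.857ms=1/7b
4) 385.714ms=9/7b +42.857ms=1/7b
5) 428.571ms=10/7b +42.857ms=1/7b
6) 471.429ms=11/7b +42.857ms=1/7b
7) 514.286ms=12/7b +42.857ms=1/7b
8) 557.143ms=13/7b +42.857ms=1/7b
9) 600.0ms=2b +450.0ms=3/2b
10) 1050.0ms=7/2b +150.0ms=1/2b
11) 1200.0ms=4b +300.0ms=1b
12) 1500.0ms=5b +42.857ms=1/7b
13) 1542.857ms=36/7b +42.857ms=1/7b
14) 1585.714ms=37/7b +42.857ms=1/7b
15) 1628.571ms=38/7b +42.857ms=1/7b
16) 1671.429ms=39/7b +42.857ms=1/7b
17) 1714.286ms=40/7b +42.857ms=1/7b
18) 1757.143ms=41/7b +42.857ms=1/7b
19) 1800.0ms=6b +300.0ms=1b
20) 2100.0ms=7b +150.0ms=1/2b
21) 2250.0ms=15/2b +150.0ms=1/2b
Σ=8b of 8 (200bpm 2/4) — PASS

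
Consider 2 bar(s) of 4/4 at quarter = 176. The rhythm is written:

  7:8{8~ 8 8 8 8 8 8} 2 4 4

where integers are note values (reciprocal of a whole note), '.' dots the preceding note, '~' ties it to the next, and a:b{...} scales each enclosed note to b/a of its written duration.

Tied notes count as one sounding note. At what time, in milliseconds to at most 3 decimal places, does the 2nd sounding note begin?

note 2 onset = 8/7b = 389.61ms

1. 0.0ms @ 0 + 389.61ms (8/7)
2. 389.61ms @ 8/7 + 194.805ms (4/7)
3. 584.416ms @ 12/7 + 194.805ms (4/7)
4. 779.221ms @ 16/7 + 194.805ms (4/7)
5. 974.026ms @ 20/7 + 194.805ms (4/7)
6. 1168.831ms @ 24/7 + 194.805ms (4/7)
7. 1363.636ms @ 4 + 681.818ms (2)
8. 2045.455ms @ 6 + 340.909ms (1)
9. 2386.364ms @ 7 + 340.909ms (1)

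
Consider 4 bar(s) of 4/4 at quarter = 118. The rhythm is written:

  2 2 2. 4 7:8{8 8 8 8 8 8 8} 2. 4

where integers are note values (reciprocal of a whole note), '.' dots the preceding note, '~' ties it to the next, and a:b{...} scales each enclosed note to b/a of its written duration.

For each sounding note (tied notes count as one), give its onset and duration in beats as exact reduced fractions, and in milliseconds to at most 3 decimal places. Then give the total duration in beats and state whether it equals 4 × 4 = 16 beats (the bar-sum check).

1) 0.0ms=0b +1016.949ms=2b
2) 1016.949ms=2b +1016.949ms=2b
3) 2033.898ms=4b +1525.424ms=3b
4) 3559.322ms=7b +508.475ms=1b
5) 4067.797ms=8b +290.557ms=4/7b
6) 4358.354ms=60/7b +290.557ms=4/7b
7) 4648.91ms=64/7b +290.557ms=4/7b
8) 4939.467ms=68/7b +290.557ms=4/7b
9) 5230.024ms=72/7b +290.557ms=4/7b
10) 5520.581ms=76/7b +290.557ms=4/7b
11) 5811.138ms=80/7b +290.557ms=4/7b
12) 6101.695ms=12b +1525.424ms=3b
13) 7627.119ms=15b +508.475ms=1b
Σ=16b of 16 (118bpm 4/4) — PASS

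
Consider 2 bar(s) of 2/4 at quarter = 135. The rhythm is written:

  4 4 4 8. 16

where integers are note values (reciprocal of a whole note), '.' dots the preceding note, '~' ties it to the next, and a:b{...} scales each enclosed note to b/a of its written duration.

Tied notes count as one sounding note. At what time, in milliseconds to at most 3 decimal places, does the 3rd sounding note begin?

1. 0.0ms @ 0 + 444.444ms (1)
2. 444.444ms @ 1 + 444.444ms (1)
3. 888.889ms @ 2 + 444.444ms (1)
4. 1333.333ms @ 3 + 333.333ms (3/4)
5. 1666.667ms @ 15/4 + 111.111ms (1/4)

note 3 onset = 2b = 888.889ms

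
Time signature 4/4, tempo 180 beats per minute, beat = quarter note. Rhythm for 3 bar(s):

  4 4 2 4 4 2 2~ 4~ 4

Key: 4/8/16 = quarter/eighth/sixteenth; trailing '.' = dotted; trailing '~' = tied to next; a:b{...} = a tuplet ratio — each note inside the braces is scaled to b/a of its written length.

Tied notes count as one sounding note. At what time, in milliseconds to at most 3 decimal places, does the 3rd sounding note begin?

1. 0.0ms @ 0 + 333.333ms (1)
2. 333.333ms @ 1 + 333.333ms (1)
3. 666.667ms @ 2 + 666.667ms (2)
4. 1333.333ms @ 4 + 333.333ms (1)
5. 1666.667ms @ 5 + 333.333ms (1)
6. 2000.0ms @ 6 + 666.667ms (2)
7. 2666.667ms @ 8 + 1333.333ms (4)

note 3 onset = 2b = 666.667ms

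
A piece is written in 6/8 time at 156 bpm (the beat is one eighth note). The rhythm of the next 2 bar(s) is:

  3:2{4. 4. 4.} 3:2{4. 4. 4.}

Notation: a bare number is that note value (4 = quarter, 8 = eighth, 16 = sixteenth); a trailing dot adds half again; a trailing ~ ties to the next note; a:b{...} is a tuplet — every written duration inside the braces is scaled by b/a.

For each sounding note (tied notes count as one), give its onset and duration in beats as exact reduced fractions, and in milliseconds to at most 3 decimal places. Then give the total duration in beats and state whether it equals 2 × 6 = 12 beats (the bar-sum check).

1) 0.0ms=0b +769.231ms=2b
2) 769.231ms=2b +769.231ms=2b
3) 1538.462ms=4b +769.231ms=2b
4) 2307.692ms=6b +769.231ms=2b
5) 3076.923ms=8b +769.231ms=2b
6) 3846.154ms=10b +769.231ms=2b
Σ=12b of 12 (156bpm 6/8) — PASS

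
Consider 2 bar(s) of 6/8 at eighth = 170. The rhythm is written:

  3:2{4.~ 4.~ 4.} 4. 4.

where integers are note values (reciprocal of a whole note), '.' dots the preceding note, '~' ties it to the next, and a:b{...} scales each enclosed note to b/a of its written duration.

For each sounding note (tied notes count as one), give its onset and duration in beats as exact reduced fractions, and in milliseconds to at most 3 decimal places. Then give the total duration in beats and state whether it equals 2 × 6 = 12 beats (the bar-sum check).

1) 0.0ms=0b +2117.647ms=6b
2) 2117.647ms=6b +1058.824ms=3b
3) 3176.471ms=9b +1058.824ms=3b
Σ=12b of 12 (170bpm 6/8) — PASS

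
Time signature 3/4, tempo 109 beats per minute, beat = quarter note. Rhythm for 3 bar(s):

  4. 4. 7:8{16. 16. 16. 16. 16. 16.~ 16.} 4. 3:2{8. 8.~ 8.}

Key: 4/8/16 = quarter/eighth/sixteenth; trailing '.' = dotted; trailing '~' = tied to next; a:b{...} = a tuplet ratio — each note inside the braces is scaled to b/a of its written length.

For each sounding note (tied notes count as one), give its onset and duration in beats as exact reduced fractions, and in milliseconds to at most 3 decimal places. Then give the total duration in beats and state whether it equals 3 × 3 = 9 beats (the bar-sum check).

1) 0.0ms=0b +825.688ms=3/2b
2) 825.688ms=3/2b +825.688ms=3/2b
3) 1651.376ms=3b +235.911ms=3/7b
4) 1887.287ms=24/7b +235.911ms=3/7b
5) 2123.198ms=27/7b +235.911ms=3/7b
6) 2359.109ms=30/7b +235.911ms=3/7b
7) 2595.02ms=33/7b +235.911ms=3/7b
8) 2830.931ms=36/7b +471.822ms=6/7b
9) 3302.752ms=6b +825.688ms=3/2b
10) 4128.44ms=15/2b +275.229ms=1/2b
11) 4403.67ms=8b +550.459ms=1b
Σ=9b of 9 (109bpm 3/4) — PASS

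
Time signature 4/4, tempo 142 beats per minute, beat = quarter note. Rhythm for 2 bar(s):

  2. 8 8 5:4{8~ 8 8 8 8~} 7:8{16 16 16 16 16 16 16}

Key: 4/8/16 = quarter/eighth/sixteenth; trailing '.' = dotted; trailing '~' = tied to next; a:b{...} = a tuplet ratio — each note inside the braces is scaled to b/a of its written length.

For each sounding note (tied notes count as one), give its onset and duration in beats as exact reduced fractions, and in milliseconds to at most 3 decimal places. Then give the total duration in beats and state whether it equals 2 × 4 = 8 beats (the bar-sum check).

1) 0.0ms=0b +1267.606ms=3b
2) 1267.606ms=3b +211.268ms=1/2b
3) 1478.873ms=7/2b +211.268ms=1/2b
4) 1690.141ms=4b +338.028ms=4/5b
5) 2028.169ms=24/5b +169.014ms=2/5b
6) 2197.183ms=26/5b +169.014ms=2/5b
7) 2366.197ms=28/5b +289.738ms=24/35b
8) 2655.936ms=44/7b +120.724ms=2/7b
9) 2776.66ms=46/7b +120.724ms=2/7b
10) 2897.384ms=48/7b +120.724ms=2/7b
11) 3018.109ms=50/7b +120.724ms=2/7b
12) 3138.833ms=52/7b +120.724ms=2/7b
13) 3259.557ms=54/7b +120.724ms=2/7b
Σ=8b of 8 (142bpm 4/4) — PASS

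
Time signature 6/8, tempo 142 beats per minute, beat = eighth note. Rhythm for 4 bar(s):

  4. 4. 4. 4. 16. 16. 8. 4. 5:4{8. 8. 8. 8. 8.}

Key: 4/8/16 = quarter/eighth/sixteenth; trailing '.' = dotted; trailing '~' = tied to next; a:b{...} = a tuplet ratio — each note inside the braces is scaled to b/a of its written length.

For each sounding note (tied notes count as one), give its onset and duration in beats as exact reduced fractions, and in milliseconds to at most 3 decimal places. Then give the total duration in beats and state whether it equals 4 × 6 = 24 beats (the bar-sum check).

1) 0.0ms=0b +1267.606ms=3b
2) 1267.606ms=3b +1267.606ms=3b
3) 2535.211ms=6b +1267.606ms=3b
4) 3802.817ms=9b +1267.606ms=3b
5) 5070.423ms=12b +316.901ms=3/4b
6) 5387.324ms=51/4b +316.901ms=3/4b
7) 5704.225ms=27/2b +633.803ms=3/2b
8) 6338.028ms=15b +1267.606ms=3b
9) 7605.634ms=18b +507.042ms=6/5b
10) 8112.676ms=96/5b +507.042ms=6/5b
11) 8619.718ms=102/5b +507.042ms=6/5b
12) 9126.761ms=108/5b +507.042ms=6/5b
13) 9633.803ms=114/5b +507.042ms=6/5b
Σ=24b of 24 (142bpm 6/8) — PASS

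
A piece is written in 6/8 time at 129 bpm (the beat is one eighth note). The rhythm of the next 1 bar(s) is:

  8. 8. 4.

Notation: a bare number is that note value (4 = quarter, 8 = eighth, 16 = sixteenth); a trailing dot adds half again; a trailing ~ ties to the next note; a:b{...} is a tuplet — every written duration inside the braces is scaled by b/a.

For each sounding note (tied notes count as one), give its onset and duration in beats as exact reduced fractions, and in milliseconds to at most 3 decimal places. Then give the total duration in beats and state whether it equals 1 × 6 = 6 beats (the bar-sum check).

1) 0.0ms=0b +697.674ms=3/2b
2) 697.674ms=3/2b +697.674ms=3/2b
3) 1395.349ms=3b +1395.349ms=3b
Σ=6b of 6 (129bpm 6/8) — PASS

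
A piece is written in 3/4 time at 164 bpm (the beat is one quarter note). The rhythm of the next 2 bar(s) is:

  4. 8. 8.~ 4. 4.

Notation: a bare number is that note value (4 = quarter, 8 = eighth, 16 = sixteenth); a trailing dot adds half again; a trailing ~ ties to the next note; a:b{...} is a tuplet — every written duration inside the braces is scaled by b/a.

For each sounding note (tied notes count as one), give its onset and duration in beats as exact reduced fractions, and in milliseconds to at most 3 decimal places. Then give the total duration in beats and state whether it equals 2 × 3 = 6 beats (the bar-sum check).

1) 0.0ms=0b +548.78ms=3/2b
2) 548.78ms=3/2b +274.39ms=3/4b
3) 823.171ms=9/4b +823.171ms=9/4b
4) 1646.341ms=9/2b +548.78ms=3/2b
Σ=6b of 6 (164bpm 3/4) — PASS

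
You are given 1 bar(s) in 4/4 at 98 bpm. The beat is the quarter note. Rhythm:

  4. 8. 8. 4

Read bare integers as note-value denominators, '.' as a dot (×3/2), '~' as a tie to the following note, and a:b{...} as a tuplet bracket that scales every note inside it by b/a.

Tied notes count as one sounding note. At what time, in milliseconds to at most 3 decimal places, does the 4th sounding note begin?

note 4 onset = 3b = 1836.735ms

1. 0.0ms @ 0 + 918.367ms (3/2)
2. 918.367ms @ 3/2 + 459.184ms (3/4)
3. 1377.551ms @ 9/4 + 459.184ms (3/4)
4. 1836.735ms @ 3 + 612.245ms (1)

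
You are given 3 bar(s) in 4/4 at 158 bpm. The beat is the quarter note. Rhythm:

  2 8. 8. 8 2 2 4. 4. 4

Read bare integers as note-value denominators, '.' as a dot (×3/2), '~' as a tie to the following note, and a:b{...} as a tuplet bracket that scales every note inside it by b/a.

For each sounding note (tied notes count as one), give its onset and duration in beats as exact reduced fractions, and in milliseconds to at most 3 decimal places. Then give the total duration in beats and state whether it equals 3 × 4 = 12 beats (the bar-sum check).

1) 0.0ms=0b +759.494ms=2b
2) 759.494ms=2b +284.81ms=3/4b
3) 1044.304ms=11/4b +284.81ms=3/4b
4) 1329.114ms=7/2b +189.873ms=1/2b
5) 1518.987ms=4b +759.494ms=2b
6) 2278.481ms=6b +759.494ms=2b
7) 3037.975ms=8b +569.62ms=3/2b
8) 3607.595ms=19/2b +569.62ms=3/2b
9) 4177.215ms=11b +379.747ms=1b
Σ=12b of 12 (158bpm 4/4) — PASS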